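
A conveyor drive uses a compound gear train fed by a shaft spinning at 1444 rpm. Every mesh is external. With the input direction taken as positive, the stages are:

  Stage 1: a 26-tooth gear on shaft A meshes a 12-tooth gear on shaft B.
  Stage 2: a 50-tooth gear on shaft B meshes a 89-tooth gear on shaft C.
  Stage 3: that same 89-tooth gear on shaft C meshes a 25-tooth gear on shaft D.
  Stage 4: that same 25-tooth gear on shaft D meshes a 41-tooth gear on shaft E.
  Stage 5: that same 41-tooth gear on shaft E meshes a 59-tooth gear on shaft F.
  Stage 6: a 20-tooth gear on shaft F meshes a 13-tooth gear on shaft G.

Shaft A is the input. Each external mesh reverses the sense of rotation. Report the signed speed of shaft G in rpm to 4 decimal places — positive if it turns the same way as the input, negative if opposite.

Stage 1 [26T→12T]: ω = 1444.0000×26/12 = 3128.6667 rpm, dir flips to −; running = −3128.6667
Stage 2 [50T→89T]: ω = 3128.6667×50/89 = 1757.6779 rpm, dir flips to +; running = +1757.6779
Stage 3 [89T→25T]: ω = 1757.6779×89/25 = 6257.3333 rpm, dir flips to −; running = −6257.3333
Stage 4 [25T→41T]: ω = 6257.3333×25/41 = 3815.4472 rpm, dir flips to +; running = +3815.4472
Stage 5 [41T→59T]: ω = 3815.4472×41/59 = 2651.4124 rpm, dir flips to −; running = −2651.4124
Stage 6 [20T→13T]: ω = 2651.4124×20/13 = 4079.0960 rpm, dir flips to +; running = +4079.0960

+4079.0960 rpm (same as input, |ω| = 4079.0960 rpm)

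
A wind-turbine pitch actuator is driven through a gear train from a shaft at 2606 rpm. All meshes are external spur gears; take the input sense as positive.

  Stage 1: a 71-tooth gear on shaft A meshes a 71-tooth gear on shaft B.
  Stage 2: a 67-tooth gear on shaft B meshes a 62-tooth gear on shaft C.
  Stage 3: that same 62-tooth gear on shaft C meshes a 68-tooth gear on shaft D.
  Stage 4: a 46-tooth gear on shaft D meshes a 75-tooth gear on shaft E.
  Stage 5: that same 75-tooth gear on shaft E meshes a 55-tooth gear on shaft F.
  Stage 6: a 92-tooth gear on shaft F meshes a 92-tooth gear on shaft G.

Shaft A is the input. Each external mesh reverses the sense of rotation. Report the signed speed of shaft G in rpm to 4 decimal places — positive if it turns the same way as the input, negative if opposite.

+2147.5112 rpm (same as input, |ω| = 2147.5112 rpm)

Stage 1 [71T→71T]: ω = 2606.0000×71/71 = 2606.0000 rpm, dir flips to −; running = −2606.0000
Stage 2 [67T→62T]: ω = 2606.0000×67/62 = 2816.1613 rpm, dir flips to +; running = +2816.1613
Stage 3 [62T→68T]: ω = 2816.1613×62/68 = 2567.6765 rpm, dir flips to −; running = −2567.6765
Stage 4 [46T→75T]: ω = 2567.6765×46/75 = 1574.8416 rpm, dir flips to +; running = +1574.8416
Stage 5 [75T→55T]: ω = 1574.8416×75/55 = 2147.5112 rpm, dir flips to −; running = −2147.5112
Stage 6 [92T→92T]: ω = 2147.5112×92/92 = 2147.5112 rpm, dir flips to +; running = +2147.5112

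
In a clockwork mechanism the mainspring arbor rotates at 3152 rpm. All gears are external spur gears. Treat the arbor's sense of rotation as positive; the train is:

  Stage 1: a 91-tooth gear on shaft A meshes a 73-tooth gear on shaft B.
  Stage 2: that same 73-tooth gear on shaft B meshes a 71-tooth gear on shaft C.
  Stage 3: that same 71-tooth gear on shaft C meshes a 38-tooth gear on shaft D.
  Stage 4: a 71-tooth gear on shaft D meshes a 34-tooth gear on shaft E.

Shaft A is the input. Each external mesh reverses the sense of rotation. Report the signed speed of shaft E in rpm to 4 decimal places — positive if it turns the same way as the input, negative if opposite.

+15762.4396 rpm (same as input, |ω| = 15762.4396 rpm)

Stage 1 [91T→73T]: ω = 3152.0000×91/73 = 3929.2055 rpm, dir flips to −; running = −3929.2055
Stage 2 [73T→71T]: ω = 3929.2055×73/71 = 4039.8873 rpm, dir flips to +; running = +4039.8873
Stage 3 [71T→38T]: ω = 4039.8873×71/38 = 7548.2105 rpm, dir flips to −; running = −7548.2105
Stage 4 [71T→34T]: ω = 7548.2105×71/34 = 15762.4396 rpm, dir flips to +; running = +15762.4396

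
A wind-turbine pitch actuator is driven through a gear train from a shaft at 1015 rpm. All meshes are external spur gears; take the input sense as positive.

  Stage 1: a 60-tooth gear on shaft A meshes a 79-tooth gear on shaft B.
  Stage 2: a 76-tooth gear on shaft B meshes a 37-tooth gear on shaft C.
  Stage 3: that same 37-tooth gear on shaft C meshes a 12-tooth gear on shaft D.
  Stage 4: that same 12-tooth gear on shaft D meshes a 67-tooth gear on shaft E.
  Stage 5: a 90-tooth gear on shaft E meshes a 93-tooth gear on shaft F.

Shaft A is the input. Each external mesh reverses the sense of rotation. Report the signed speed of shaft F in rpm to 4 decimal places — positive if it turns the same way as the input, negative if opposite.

Stage 1 [60T→79T]: ω = 1015.0000×60/79 = 770.8861 rpm, dir flips to −; running = −770.8861
Stage 2 [76T→37T]: ω = 770.8861×76/37 = 1583.4417 rpm, dir flips to +; running = +1583.4417
Stage 3 [37T→12T]: ω = 1583.4417×37/12 = 4882.2785 rpm, dir flips to −; running = −4882.2785
Stage 4 [12T→67T]: ω = 4882.2785×12/67 = 874.4379 rpm, dir flips to +; running = +874.4379
Stage 5 [90T→93T]: ω = 874.4379×90/93 = 846.2303 rpm, dir flips to −; running = −846.2303

-846.2303 rpm (opposite to input, |ω| = 846.2303 rpm)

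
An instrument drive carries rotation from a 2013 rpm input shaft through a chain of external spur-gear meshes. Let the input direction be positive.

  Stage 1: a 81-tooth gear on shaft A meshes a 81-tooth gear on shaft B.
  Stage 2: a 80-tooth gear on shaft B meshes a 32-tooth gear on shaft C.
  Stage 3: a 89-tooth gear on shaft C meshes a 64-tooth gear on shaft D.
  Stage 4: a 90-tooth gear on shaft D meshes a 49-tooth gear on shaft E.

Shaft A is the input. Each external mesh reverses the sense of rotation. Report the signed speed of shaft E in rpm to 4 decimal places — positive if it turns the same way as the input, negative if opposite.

Stage 1 [81T→81T]: ω = 2013.0000×81/81 = 2013.0000 rpm, dir flips to −; running = −2013.0000
Stage 2 [80T→32T]: ω = 2013.0000×80/32 = 5032.5000 rpm, dir flips to +; running = +5032.5000
Stage 3 [89T→64T]: ω = 5032.5000×89/64 = 6998.3203 rpm, dir flips to −; running = −6998.3203
Stage 4 [90T→49T]: ω = 6998.3203×90/49 = 12854.0577 rpm, dir flips to +; running = +12854.0577

+12854.0577 rpm (same as input, |ω| = 12854.0577 rpm)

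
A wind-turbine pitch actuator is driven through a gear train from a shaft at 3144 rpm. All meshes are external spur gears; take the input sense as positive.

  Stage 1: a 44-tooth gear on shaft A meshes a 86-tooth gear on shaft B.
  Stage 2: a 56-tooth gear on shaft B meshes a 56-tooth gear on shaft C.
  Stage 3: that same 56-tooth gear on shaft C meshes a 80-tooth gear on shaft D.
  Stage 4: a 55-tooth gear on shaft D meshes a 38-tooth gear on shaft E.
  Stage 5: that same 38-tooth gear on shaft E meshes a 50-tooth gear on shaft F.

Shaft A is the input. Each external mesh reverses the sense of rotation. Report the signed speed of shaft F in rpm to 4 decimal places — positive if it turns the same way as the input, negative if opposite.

Stage 1 [44T→86T]: ω = 3144.0000×44/86 = 1608.5581 rpm, dir flips to −; running = −1608.5581
Stage 2 [56T→56T]: ω = 1608.5581×56/56 = 1608.5581 rpm, dir flips to +; running = +1608.5581
Stage 3 [56T→80T]: ω = 1608.5581×56/80 = 1125.9907 rpm, dir flips to −; running = −1125.9907
Stage 4 [55T→38T]: ω = 1125.9907×55/38 = 1629.7234 rpm, dir flips to +; running = +1629.7234
Stage 5 [38T→50T]: ω = 1629.7234×38/50 = 1238.5898 rpm, dir flips to −; running = −1238.5898

-1238.5898 rpm (opposite to input, |ω| = 1238.5898 rpm)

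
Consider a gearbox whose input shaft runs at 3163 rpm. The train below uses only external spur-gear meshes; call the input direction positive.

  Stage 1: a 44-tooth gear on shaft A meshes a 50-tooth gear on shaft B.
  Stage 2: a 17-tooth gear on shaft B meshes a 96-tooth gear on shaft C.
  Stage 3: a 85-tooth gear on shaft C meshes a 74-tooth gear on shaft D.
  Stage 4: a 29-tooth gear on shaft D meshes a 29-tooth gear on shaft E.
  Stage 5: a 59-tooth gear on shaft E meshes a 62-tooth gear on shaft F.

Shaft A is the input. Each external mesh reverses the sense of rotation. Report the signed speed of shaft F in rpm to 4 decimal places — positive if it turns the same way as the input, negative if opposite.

-538.7746 rpm (opposite to input, |ω| = 538.7746 rpm)

Stage 1 [44T→50T]: ω = 3163.0000×44/50 = 2783.4400 rpm, dir flips to −; running = −2783.4400
Stage 2 [17T→96T]: ω = 2783.4400×17/96 = 492.9008 rpm, dir flips to +; running = +492.9008
Stage 3 [85T→74T]: ω = 492.9008×85/74 = 566.1699 rpm, dir flips to −; running = −566.1699
Stage 4 [29T→29T]: ω = 566.1699×29/29 = 566.1699 rpm, dir flips to +; running = +566.1699
Stage 5 [59T→62T]: ω = 566.1699×59/62 = 538.7746 rpm, dir flips to −; running = −538.7746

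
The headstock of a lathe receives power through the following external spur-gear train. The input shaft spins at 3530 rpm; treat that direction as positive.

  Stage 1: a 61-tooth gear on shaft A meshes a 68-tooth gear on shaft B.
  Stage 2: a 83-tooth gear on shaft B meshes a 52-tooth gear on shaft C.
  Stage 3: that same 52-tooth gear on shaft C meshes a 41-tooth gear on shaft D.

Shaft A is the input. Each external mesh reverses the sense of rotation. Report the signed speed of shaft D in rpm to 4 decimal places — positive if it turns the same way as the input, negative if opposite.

-6410.4699 rpm (opposite to input, |ω| = 6410.4699 rpm)

Stage 1 [61T→68T]: ω = 3530.0000×61/68 = 3166.6176 rpm, dir flips to −; running = −3166.6176
Stage 2 [83T→52T]: ω = 3166.6176×83/52 = 5054.4089 rpm, dir flips to +; running = +5054.4089
Stage 3 [52T→41T]: ω = 5054.4089×52/41 = 6410.4699 rpm, dir flips to −; running = −6410.4699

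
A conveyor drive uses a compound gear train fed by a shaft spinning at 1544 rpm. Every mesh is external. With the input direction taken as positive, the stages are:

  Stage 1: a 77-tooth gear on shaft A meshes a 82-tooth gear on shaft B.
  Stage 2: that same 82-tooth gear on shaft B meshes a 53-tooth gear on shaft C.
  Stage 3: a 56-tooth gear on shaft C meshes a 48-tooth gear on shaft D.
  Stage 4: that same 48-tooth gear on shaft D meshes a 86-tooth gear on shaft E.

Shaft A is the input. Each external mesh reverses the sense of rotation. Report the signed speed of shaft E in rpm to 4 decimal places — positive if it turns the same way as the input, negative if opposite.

Stage 1 [77T→82T]: ω = 1544.0000×77/82 = 1449.8537 rpm, dir flips to −; running = −1449.8537
Stage 2 [82T→53T]: ω = 1449.8537×82/53 = 2243.1698 rpm, dir flips to +; running = +2243.1698
Stage 3 [56T→48T]: ω = 2243.1698×56/48 = 2617.0314 rpm, dir flips to −; running = −2617.0314
Stage 4 [48T→86T]: ω = 2617.0314×48/86 = 1460.6687 rpm, dir flips to +; running = +1460.6687

+1460.6687 rpm (same as input, |ω| = 1460.6687 rpm)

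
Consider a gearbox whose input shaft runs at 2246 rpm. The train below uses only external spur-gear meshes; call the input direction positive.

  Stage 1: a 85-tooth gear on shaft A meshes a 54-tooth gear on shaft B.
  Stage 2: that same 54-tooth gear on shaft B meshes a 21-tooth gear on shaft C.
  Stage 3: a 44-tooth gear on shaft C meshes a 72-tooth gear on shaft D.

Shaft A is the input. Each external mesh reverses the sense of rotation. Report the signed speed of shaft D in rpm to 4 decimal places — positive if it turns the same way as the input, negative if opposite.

Stage 1 [85T→54T]: ω = 2246.0000×85/54 = 3535.3704 rpm, dir flips to −; running = −3535.3704
Stage 2 [54T→21T]: ω = 3535.3704×54/21 = 9090.9524 rpm, dir flips to +; running = +9090.9524
Stage 3 [44T→72T]: ω = 9090.9524×44/72 = 5555.5820 rpm, dir flips to −; running = −5555.5820

-5555.5820 rpm (opposite to input, |ω| = 5555.5820 rpm)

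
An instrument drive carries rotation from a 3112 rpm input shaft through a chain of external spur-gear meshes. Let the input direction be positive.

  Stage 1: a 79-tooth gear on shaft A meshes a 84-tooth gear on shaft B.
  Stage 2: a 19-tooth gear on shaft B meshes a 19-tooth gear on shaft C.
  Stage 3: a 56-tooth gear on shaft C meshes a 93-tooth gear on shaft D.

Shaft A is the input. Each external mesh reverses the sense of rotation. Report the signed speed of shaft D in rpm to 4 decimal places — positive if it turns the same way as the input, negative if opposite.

Stage 1 [79T→84T]: ω = 3112.0000×79/84 = 2926.7619 rpm, dir flips to −; running = −2926.7619
Stage 2 [19T→19T]: ω = 2926.7619×19/19 = 2926.7619 rpm, dir flips to +; running = +2926.7619
Stage 3 [56T→93T]: ω = 2926.7619×56/93 = 1762.3513 rpm, dir flips to −; running = −1762.3513

-1762.3513 rpm (opposite to input, |ω| = 1762.3513 rpm)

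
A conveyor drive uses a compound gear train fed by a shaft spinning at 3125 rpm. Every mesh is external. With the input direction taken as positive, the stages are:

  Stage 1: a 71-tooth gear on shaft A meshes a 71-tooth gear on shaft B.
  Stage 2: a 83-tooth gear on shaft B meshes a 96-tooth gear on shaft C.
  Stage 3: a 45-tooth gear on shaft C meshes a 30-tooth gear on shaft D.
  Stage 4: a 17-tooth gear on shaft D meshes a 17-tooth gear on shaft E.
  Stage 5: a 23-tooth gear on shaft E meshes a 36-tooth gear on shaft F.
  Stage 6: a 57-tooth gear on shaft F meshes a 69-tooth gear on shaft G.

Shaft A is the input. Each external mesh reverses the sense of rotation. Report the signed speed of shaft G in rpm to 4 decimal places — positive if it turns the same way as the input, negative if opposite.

Stage 1 [71T→71T]: ω = 3125.0000×71/71 = 3125.0000 rpm, dir flips to −; running = −3125.0000
Stage 2 [83T→96T]: ω = 3125.0000×83/96 = 2701.8229 rpm, dir flips to +; running = +2701.8229
Stage 3 [45T→30T]: ω = 2701.8229×45/30 = 4052.7344 rpm, dir flips to −; running = −4052.7344
Stage 4 [17T→17T]: ω = 4052.7344×17/17 = 4052.7344 rpm, dir flips to +; running = +4052.7344
Stage 5 [23T→36T]: ω = 4052.7344×23/36 = 2589.2470 rpm, dir flips to −; running = −2589.2470
Stage 6 [57T→69T]: ω = 2589.2470×57/69 = 2138.9431 rpm, dir flips to +; running = +2138.9431

+2138.9431 rpm (same as input, |ω| = 2138.9431 rpm)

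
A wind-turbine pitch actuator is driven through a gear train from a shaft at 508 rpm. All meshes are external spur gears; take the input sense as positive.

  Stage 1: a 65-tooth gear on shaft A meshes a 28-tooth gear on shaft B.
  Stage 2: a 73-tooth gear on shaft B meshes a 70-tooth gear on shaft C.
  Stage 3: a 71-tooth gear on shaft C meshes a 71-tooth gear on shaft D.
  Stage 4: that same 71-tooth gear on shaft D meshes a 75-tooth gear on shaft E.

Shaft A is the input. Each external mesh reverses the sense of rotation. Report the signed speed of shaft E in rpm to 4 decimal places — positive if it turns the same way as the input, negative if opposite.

+1164.2358 rpm (same as input, |ω| = 1164.2358 rpm)

Stage 1 [65T→28T]: ω = 508.0000×65/28 = 1179.2857 rpm, dir flips to −; running = −1179.2857
Stage 2 [73T→70T]: ω = 1179.2857×73/70 = 1229.8265 rpm, dir flips to +; running = +1229.8265
Stage 3 [71T→71T]: ω = 1229.8265×71/71 = 1229.8265 rpm, dir flips to −; running = −1229.8265
Stage 4 [71T→75T]: ω = 1229.8265×71/75 = 1164.2358 rpm, dir flips to +; running = +1164.2358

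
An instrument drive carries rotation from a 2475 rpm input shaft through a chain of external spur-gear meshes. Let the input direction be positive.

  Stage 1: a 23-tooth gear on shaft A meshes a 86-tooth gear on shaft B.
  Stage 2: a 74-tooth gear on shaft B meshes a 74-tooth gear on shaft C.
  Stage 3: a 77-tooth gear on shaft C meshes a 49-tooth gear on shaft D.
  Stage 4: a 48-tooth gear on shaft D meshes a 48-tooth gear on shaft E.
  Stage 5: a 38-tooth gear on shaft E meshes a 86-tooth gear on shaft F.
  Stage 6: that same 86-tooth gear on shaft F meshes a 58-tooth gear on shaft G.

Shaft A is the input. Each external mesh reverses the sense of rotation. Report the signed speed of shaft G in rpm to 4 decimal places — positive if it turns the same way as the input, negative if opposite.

Stage 1 [23T→86T]: ω = 2475.0000×23/86 = 661.9186 rpm, dir flips to −; running = −661.9186
Stage 2 [74T→74T]: ω = 661.9186×74/74 = 661.9186 rpm, dir flips to +; running = +661.9186
Stage 3 [77T→49T]: ω = 661.9186×77/49 = 1040.1578 rpm, dir flips to −; running = −1040.1578
Stage 4 [48T→48T]: ω = 1040.1578×48/48 = 1040.1578 rpm, dir flips to +; running = +1040.1578
Stage 5 [38T→86T]: ω = 1040.1578×38/86 = 459.6046 rpm, dir flips to −; running = −459.6046
Stage 6 [86T→58T]: ω = 459.6046×86/58 = 681.4827 rpm, dir flips to +; running = +681.4827

+681.4827 rpm (same as input, |ω| = 681.4827 rpm)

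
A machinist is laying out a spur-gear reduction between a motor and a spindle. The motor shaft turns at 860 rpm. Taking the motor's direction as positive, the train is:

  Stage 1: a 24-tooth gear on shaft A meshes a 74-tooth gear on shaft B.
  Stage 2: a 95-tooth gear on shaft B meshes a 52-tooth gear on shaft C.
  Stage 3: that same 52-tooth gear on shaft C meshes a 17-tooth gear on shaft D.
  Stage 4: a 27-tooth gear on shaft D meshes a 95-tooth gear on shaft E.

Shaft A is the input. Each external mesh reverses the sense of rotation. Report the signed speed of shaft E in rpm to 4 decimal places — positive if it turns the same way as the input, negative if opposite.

Stage 1 [24T→74T]: ω = 860.0000×24/74 = 278.9189 rpm, dir flips to −; running = −278.9189
Stage 2 [95T→52T]: ω = 278.9189×95/52 = 509.5634 rpm, dir flips to +; running = +509.5634
Stage 3 [52T→17T]: ω = 509.5634×52/17 = 1558.6645 rpm, dir flips to −; running = −1558.6645
Stage 4 [27T→95T]: ω = 1558.6645×27/95 = 442.9889 rpm, dir flips to +; running = +442.9889

+442.9889 rpm (same as input, |ω| = 442.9889 rpm)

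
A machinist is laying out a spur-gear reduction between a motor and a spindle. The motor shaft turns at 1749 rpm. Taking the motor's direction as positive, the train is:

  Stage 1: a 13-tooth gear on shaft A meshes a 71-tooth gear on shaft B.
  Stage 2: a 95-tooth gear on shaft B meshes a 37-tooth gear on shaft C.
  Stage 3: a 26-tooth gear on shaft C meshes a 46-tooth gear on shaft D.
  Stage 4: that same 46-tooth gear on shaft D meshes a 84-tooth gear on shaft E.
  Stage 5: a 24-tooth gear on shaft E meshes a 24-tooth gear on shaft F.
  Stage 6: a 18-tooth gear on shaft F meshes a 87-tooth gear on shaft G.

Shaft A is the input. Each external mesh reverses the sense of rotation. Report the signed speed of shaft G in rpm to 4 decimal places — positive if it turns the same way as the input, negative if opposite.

Stage 1 [13T→71T]: ω = 1749.0000×13/71 = 320.2394 rpm, dir flips to −; running = −320.2394
Stage 2 [95T→37T]: ω = 320.2394×95/37 = 822.2364 rpm, dir flips to +; running = +822.2364
Stage 3 [26T→46T]: ω = 822.2364×26/46 = 464.7423 rpm, dir flips to −; running = −464.7423
Stage 4 [46T→84T]: ω = 464.7423×46/84 = 254.5017 rpm, dir flips to +; running = +254.5017
Stage 5 [24T→24T]: ω = 254.5017×24/24 = 254.5017 rpm, dir flips to −; running = −254.5017
Stage 6 [18T→87T]: ω = 254.5017×18/87 = 52.6555 rpm, dir flips to +; running = +52.6555

+52.6555 rpm (same as input, |ω| = 52.6555 rpm)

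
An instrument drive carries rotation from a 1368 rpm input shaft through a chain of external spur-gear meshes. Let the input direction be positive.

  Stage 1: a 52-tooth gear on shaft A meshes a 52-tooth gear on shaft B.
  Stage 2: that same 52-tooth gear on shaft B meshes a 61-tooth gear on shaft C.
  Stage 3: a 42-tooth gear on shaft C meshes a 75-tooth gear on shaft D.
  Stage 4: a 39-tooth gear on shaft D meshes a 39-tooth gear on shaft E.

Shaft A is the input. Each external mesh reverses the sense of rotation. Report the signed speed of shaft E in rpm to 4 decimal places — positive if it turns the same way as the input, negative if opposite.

+653.0518 rpm (same as input, |ω| = 653.0518 rpm)

Stage 1 [52T→52T]: ω = 1368.0000×52/52 = 1368.0000 rpm, dir flips to −; running = −1368.0000
Stage 2 [52T→61T]: ω = 1368.0000×52/61 = 1166.1639 rpm, dir flips to +; running = +1166.1639
Stage 3 [42T→75T]: ω = 1166.1639×42/75 = 653.0518 rpm, dir flips to −; running = −653.0518
Stage 4 [39T→39T]: ω = 653.0518×39/39 = 653.0518 rpm, dir flips to +; running = +653.0518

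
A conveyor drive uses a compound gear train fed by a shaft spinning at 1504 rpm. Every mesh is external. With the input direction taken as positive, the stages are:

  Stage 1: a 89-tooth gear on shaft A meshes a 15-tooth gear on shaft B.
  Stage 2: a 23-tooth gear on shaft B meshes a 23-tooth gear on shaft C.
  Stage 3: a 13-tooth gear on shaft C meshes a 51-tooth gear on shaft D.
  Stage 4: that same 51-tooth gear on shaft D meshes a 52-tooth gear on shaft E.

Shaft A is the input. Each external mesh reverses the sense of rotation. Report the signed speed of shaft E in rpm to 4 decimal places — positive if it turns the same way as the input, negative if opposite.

+2230.9333 rpm (same as input, |ω| = 2230.9333 rpm)

Stage 1 [89T→15T]: ω = 1504.0000×89/15 = 8923.7333 rpm, dir flips to −; running = −8923.7333
Stage 2 [23T→23T]: ω = 8923.7333×23/23 = 8923.7333 rpm, dir flips to +; running = +8923.7333
Stage 3 [13T→51T]: ω = 8923.7333×13/51 = 2274.6771 rpm, dir flips to −; running = −2274.6771
Stage 4 [51T→52T]: ω = 2274.6771×51/52 = 2230.9333 rpm, dir flips to +; running = +2230.9333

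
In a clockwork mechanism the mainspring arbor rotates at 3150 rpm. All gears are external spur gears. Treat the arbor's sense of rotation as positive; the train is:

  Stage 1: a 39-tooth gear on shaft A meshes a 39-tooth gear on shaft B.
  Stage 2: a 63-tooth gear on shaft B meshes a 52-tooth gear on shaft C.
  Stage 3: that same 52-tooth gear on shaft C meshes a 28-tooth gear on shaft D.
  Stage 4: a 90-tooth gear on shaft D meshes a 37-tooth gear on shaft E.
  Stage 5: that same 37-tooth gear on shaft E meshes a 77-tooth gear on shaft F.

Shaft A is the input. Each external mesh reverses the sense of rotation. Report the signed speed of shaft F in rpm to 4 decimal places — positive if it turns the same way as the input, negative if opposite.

Stage 1 [39T→39T]: ω = 3150.0000×39/39 = 3150.0000 rpm, dir flips to −; running = −3150.0000
Stage 2 [63T→52T]: ω = 3150.0000×63/52 = 3816.3462 rpm, dir flips to +; running = +3816.3462
Stage 3 [52T→28T]: ω = 3816.3462×52/28 = 7087.5000 rpm, dir flips to −; running = −7087.5000
Stage 4 [90T→37T]: ω = 7087.5000×90/37 = 17239.8649 rpm, dir flips to +; running = +17239.8649
Stage 5 [37T→77T]: ω = 17239.8649×37/77 = 8284.0909 rpm, dir flips to −; running = −8284.0909

-8284.0909 rpm (opposite to input, |ω| = 8284.0909 rpm)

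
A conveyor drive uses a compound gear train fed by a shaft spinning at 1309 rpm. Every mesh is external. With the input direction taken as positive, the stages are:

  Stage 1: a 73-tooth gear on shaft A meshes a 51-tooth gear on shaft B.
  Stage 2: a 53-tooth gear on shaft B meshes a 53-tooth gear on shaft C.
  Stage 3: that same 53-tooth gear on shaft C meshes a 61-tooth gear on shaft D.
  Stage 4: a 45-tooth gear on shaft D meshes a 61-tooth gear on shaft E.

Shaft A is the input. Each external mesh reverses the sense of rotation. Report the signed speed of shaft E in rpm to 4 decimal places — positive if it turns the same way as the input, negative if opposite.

+1200.9393 rpm (same as input, |ω| = 1200.9393 rpm)

Stage 1 [73T→51T]: ω = 1309.0000×73/51 = 1873.6667 rpm, dir flips to −; running = −1873.6667
Stage 2 [53T→53T]: ω = 1873.6667×53/53 = 1873.6667 rpm, dir flips to +; running = +1873.6667
Stage 3 [53T→61T]: ω = 1873.6667×53/61 = 1627.9399 rpm, dir flips to −; running = −1627.9399
Stage 4 [45T→61T]: ω = 1627.9399×45/61 = 1200.9393 rpm, dir flips to +; running = +1200.9393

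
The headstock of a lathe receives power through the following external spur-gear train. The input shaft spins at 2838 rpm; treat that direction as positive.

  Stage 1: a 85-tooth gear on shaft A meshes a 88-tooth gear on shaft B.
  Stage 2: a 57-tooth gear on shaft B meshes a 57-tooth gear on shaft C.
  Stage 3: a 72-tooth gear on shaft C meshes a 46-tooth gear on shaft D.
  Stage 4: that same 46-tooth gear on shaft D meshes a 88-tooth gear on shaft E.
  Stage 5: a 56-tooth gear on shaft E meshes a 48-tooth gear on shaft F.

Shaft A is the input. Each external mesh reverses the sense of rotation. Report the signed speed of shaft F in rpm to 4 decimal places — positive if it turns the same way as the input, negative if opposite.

Stage 1 [85T→88T]: ω = 2838.0000×85/88 = 2741.2500 rpm, dir flips to −; running = −2741.2500
Stage 2 [57T→57T]: ω = 2741.2500×57/57 = 2741.2500 rpm, dir flips to +; running = +2741.2500
Stage 3 [72T→46T]: ω = 2741.2500×72/46 = 4290.6522 rpm, dir flips to −; running = −4290.6522
Stage 4 [46T→88T]: ω = 4290.6522×46/88 = 2242.8409 rpm, dir flips to +; running = +2242.8409
Stage 5 [56T→48T]: ω = 2242.8409×56/48 = 2616.6477 rpm, dir flips to −; running = −2616.6477

-2616.6477 rpm (opposite to input, |ω| = 2616.6477 rpm)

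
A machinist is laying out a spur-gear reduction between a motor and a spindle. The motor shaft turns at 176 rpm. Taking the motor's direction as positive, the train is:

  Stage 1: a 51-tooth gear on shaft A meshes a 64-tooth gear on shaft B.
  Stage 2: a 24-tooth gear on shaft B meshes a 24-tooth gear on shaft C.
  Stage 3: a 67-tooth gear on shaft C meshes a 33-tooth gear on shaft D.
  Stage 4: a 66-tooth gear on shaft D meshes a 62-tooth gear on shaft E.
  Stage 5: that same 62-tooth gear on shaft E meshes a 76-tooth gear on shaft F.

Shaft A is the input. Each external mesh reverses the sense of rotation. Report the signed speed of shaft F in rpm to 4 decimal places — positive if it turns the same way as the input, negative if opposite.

Stage 1 [51T→64T]: ω = 176.0000×51/64 = 140.2500 rpm, dir flips to −; running = −140.2500
Stage 2 [24T→24T]: ω = 140.2500×24/24 = 140.2500 rpm, dir flips to +; running = +140.2500
Stage 3 [67T→33T]: ω = 140.2500×67/33 = 284.7500 rpm, dir flips to −; running = −284.7500
Stage 4 [66T→62T]: ω = 284.7500×66/62 = 303.1210 rpm, dir flips to +; running = +303.1210
Stage 5 [62T→76T]: ω = 303.1210×62/76 = 247.2829 rpm, dir flips to −; running = −247.2829

-247.2829 rpm (opposite to input, |ω| = 247.2829 rpm)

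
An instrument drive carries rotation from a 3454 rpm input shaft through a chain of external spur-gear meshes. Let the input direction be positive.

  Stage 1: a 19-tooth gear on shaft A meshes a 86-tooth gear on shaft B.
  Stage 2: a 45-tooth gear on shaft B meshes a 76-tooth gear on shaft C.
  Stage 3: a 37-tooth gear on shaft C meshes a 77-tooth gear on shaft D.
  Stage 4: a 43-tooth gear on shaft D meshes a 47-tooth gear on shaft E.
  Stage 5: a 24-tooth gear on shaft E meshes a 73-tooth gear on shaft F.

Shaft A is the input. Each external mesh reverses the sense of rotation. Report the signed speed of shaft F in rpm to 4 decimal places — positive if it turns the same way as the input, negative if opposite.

-65.3050 rpm (opposite to input, |ω| = 65.3050 rpm)

Stage 1 [19T→86T]: ω = 3454.0000×19/86 = 763.0930 rpm, dir flips to −; running = −763.0930
Stage 2 [45T→76T]: ω = 763.0930×45/76 = 451.8314 rpm, dir flips to +; running = +451.8314
Stage 3 [37T→77T]: ω = 451.8314×37/77 = 217.1138 rpm, dir flips to −; running = −217.1138
Stage 4 [43T→47T]: ω = 217.1138×43/47 = 198.6360 rpm, dir flips to +; running = +198.6360
Stage 5 [24T→73T]: ω = 198.6360×24/73 = 65.3050 rpm, dir flips to −; running = −65.3050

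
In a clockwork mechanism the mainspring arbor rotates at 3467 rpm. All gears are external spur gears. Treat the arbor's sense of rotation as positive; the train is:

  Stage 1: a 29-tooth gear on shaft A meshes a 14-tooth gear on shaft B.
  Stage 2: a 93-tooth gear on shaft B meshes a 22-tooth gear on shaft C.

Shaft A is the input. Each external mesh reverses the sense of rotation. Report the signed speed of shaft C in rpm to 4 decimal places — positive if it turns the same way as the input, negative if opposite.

+30358.7630 rpm (same as input, |ω| = 30358.7630 rpm)

Stage 1 [29T→14T]: ω = 3467.0000×29/14 = 7181.6429 rpm, dir flips to −; running = −7181.6429
Stage 2 [93T→22T]: ω = 7181.6429×93/22 = 30358.7630 rpm, dir flips to +; running = +30358.7630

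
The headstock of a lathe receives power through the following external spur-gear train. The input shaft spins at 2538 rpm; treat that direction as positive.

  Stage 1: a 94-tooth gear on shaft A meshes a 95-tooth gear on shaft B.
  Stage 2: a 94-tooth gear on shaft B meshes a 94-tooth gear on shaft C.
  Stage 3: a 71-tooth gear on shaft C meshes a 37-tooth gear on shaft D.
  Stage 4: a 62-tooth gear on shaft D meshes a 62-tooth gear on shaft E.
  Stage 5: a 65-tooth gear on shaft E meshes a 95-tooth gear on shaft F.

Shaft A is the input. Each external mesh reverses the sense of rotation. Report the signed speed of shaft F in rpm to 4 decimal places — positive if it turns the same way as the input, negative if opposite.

-3297.1769 rpm (opposite to input, |ω| = 3297.1769 rpm)

Stage 1 [94T→95T]: ω = 2538.0000×94/95 = 2511.2842 rpm, dir flips to −; running = −2511.2842
Stage 2 [94T→94T]: ω = 2511.2842×94/94 = 2511.2842 rpm, dir flips to +; running = +2511.2842
Stage 3 [71T→37T]: ω = 2511.2842×71/37 = 4818.9508 rpm, dir flips to −; running = −4818.9508
Stage 4 [62T→62T]: ω = 4818.9508×62/62 = 4818.9508 rpm, dir flips to +; running = +4818.9508
Stage 5 [65T→95T]: ω = 4818.9508×65/95 = 3297.1769 rpm, dir flips to −; running = −3297.1769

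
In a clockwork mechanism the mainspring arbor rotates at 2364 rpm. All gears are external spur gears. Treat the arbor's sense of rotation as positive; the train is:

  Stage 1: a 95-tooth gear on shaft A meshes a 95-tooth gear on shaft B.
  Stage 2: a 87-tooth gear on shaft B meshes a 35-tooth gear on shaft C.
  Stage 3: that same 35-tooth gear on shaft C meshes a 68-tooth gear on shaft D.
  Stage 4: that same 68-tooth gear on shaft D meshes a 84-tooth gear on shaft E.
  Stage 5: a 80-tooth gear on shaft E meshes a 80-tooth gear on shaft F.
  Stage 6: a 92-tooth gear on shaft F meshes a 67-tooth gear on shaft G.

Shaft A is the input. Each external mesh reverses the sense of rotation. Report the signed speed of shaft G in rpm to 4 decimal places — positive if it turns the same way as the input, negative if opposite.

+3362.0213 rpm (same as input, |ω| = 3362.0213 rpm)

Stage 1 [95T→95T]: ω = 2364.0000×95/95 = 2364.0000 rpm, dir flips to −; running = −2364.0000
Stage 2 [87T→35T]: ω = 2364.0000×87/35 = 5876.2286 rpm, dir flips to +; running = +5876.2286
Stage 3 [35T→68T]: ω = 5876.2286×35/68 = 3024.5294 rpm, dir flips to −; running = −3024.5294
Stage 4 [68T→84T]: ω = 3024.5294×68/84 = 2448.4286 rpm, dir flips to +; running = +2448.4286
Stage 5 [80T→80T]: ω = 2448.4286×80/80 = 2448.4286 rpm, dir flips to −; running = −2448.4286
Stage 6 [92T→67T]: ω = 2448.4286×92/67 = 3362.0213 rpm, dir flips to +; running = +3362.0213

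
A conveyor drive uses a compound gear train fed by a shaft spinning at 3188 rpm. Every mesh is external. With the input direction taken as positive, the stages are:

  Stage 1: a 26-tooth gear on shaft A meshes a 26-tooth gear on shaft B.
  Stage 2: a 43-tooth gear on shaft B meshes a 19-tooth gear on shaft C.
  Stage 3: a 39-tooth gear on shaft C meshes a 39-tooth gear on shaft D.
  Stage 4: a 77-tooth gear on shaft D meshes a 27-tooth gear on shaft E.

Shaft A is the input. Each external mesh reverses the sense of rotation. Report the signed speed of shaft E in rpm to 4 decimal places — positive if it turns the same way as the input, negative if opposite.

+20575.9610 rpm (same as input, |ω| = 20575.9610 rpm)

Stage 1 [26T→26T]: ω = 3188.0000×26/26 = 3188.0000 rpm, dir flips to −; running = −3188.0000
Stage 2 [43T→19T]: ω = 3188.0000×43/19 = 7214.9474 rpm, dir flips to +; running = +7214.9474
Stage 3 [39T→39T]: ω = 7214.9474×39/39 = 7214.9474 rpm, dir flips to −; running = −7214.9474
Stage 4 [77T→27T]: ω = 7214.9474×77/27 = 20575.9610 rpm, dir flips to +; running = +20575.9610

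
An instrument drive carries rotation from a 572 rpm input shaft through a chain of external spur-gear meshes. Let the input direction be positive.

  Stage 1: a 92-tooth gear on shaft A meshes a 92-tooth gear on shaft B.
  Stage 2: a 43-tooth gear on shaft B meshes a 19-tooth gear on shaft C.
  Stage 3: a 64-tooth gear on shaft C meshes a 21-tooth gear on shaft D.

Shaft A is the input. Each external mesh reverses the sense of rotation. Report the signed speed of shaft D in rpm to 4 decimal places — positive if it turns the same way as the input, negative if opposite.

-3945.2231 rpm (opposite to input, |ω| = 3945.2231 rpm)

Stage 1 [92T→92T]: ω = 572.0000×92/92 = 572.0000 rpm, dir flips to −; running = −572.0000
Stage 2 [43T→19T]: ω = 572.0000×43/19 = 1294.5263 rpm, dir flips to +; running = +1294.5263
Stage 3 [64T→21T]: ω = 1294.5263×64/21 = 3945.2231 rpm, dir flips to −; running = −3945.2231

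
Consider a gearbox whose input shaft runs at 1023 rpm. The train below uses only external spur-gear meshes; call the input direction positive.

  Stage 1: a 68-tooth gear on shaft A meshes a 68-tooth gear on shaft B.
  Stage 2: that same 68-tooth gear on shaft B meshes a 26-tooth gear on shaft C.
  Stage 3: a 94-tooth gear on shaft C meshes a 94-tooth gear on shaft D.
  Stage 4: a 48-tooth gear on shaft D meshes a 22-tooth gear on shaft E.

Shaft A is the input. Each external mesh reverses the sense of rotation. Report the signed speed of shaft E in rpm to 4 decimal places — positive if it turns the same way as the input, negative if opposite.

Stage 1 [68T→68T]: ω = 1023.0000×68/68 = 1023.0000 rpm, dir flips to −; running = −1023.0000
Stage 2 [68T→26T]: ω = 1023.0000×68/26 = 2675.5385 rpm, dir flips to +; running = +2675.5385
Stage 3 [94T→94T]: ω = 2675.5385×94/94 = 2675.5385 rpm, dir flips to −; running = −2675.5385
Stage 4 [48T→22T]: ω = 2675.5385×48/22 = 5837.5385 rpm, dir flips to +; running = +5837.5385

+5837.5385 rpm (same as input, |ω| = 5837.5385 rpm)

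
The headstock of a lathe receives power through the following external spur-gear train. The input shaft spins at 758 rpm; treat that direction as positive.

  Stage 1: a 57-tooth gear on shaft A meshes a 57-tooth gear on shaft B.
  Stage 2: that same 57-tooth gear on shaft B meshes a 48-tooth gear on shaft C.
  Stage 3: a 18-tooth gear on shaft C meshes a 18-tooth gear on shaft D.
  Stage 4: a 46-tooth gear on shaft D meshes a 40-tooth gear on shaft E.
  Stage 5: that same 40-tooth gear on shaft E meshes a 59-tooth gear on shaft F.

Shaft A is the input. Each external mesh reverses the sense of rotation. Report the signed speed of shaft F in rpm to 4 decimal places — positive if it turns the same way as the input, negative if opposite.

-701.7924 rpm (opposite to input, |ω| = 701.7924 rpm)

Stage 1 [57T→57T]: ω = 758.0000×57/57 = 758.0000 rpm, dir flips to −; running = −758.0000
Stage 2 [57T→48T]: ω = 758.0000×57/48 = 900.1250 rpm, dir flips to +; running = +900.1250
Stage 3 [18T→18T]: ω = 900.1250×18/18 = 900.1250 rpm, dir flips to −; running = −900.1250
Stage 4 [46T→40T]: ω = 900.1250×46/40 = 1035.1437 rpm, dir flips to +; running = +1035.1437
Stage 5 [40T→59T]: ω = 1035.1437×40/59 = 701.7924 rpm, dir flips to −; running = −701.7924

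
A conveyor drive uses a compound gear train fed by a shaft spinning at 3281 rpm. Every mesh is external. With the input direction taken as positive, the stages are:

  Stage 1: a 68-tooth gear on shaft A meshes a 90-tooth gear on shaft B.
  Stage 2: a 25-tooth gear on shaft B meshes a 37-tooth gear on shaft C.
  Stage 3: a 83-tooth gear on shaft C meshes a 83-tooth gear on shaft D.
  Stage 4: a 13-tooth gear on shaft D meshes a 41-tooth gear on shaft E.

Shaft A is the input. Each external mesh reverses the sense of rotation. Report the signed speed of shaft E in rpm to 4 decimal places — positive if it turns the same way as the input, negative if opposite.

+531.0928 rpm (same as input, |ω| = 531.0928 rpm)

Stage 1 [68T→90T]: ω = 3281.0000×68/90 = 2478.9778 rpm, dir flips to −; running = −2478.9778
Stage 2 [25T→37T]: ω = 2478.9778×25/37 = 1674.9850 rpm, dir flips to +; running = +1674.9850
Stage 3 [83T→83T]: ω = 1674.9850×83/83 = 1674.9850 rpm, dir flips to −; running = −1674.9850
Stage 4 [13T→41T]: ω = 1674.9850×13/41 = 531.0928 rpm, dir flips to +; running = +531.0928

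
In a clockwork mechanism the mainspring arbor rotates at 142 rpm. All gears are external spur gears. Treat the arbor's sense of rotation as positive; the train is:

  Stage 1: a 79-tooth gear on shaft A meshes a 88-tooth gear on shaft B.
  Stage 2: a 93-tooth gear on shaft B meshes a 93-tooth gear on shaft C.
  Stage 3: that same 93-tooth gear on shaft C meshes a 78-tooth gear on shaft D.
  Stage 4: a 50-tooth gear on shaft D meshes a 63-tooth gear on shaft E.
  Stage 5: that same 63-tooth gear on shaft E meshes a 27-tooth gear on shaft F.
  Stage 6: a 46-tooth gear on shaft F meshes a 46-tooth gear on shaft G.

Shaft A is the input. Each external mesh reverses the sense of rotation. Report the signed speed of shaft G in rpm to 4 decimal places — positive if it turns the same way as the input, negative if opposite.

+281.4669 rpm (same as input, |ω| = 281.4669 rpm)

Stage 1 [79T→88T]: ω = 142.0000×79/88 = 127.4773 rpm, dir flips to −; running = −127.4773
Stage 2 [93T→93T]: ω = 127.4773×93/93 = 127.4773 rpm, dir flips to +; running = +127.4773
Stage 3 [93T→78T]: ω = 127.4773×93/78 = 151.9921 rpm, dir flips to −; running = −151.9921
Stage 4 [50T→63T]: ω = 151.9921×50/63 = 120.6287 rpm, dir flips to +; running = +120.6287
Stage 5 [63T→27T]: ω = 120.6287×63/27 = 281.4669 rpm, dir flips to −; running = −281.4669
Stage 6 [46T→46T]: ω = 281.4669×46/46 = 281.4669 rpm, dir flips to +; running = +281.4669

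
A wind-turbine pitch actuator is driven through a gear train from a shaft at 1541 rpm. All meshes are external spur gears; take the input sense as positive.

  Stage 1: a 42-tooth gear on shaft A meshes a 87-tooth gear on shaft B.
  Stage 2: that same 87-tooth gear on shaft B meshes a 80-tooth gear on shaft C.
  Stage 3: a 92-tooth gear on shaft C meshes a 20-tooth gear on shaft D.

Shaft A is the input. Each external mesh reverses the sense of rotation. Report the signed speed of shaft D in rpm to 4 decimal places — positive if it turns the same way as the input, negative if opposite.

Stage 1 [42T→87T]: ω = 1541.0000×42/87 = 743.9310 rpm, dir flips to −; running = −743.9310
Stage 2 [87T→80T]: ω = 743.9310×87/80 = 809.0250 rpm, dir flips to +; running = +809.0250
Stage 3 [92T→20T]: ω = 809.0250×92/20 = 3721.5150 rpm, dir flips to −; running = −3721.5150

-3721.5150 rpm (opposite to input, |ω| = 3721.5150 rpm)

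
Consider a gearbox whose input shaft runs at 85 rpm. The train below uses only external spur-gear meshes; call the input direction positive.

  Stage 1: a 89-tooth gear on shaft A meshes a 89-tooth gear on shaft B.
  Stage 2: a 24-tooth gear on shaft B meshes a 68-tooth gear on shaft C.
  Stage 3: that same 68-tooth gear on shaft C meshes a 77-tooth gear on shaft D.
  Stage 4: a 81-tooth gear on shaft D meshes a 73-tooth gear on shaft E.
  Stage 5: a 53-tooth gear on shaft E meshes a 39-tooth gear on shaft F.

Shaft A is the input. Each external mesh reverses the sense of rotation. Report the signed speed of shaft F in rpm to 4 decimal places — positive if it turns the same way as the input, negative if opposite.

Stage 1 [89T→89T]: ω = 85.0000×89/89 = 85.0000 rpm, dir flips to −; running = −85.0000
Stage 2 [24T→68T]: ω = 85.0000×24/68 = 30.0000 rpm, dir flips to +; running = +30.0000
Stage 3 [68T→77T]: ω = 30.0000×68/77 = 26.4935 rpm, dir flips to −; running = −26.4935
Stage 4 [81T→73T]: ω = 26.4935×81/73 = 29.3969 rpm, dir flips to +; running = +29.3969
Stage 5 [53T→39T]: ω = 29.3969×53/39 = 39.9496 rpm, dir flips to −; running = −39.9496

-39.9496 rpm (opposite to input, |ω| = 39.9496 rpm)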